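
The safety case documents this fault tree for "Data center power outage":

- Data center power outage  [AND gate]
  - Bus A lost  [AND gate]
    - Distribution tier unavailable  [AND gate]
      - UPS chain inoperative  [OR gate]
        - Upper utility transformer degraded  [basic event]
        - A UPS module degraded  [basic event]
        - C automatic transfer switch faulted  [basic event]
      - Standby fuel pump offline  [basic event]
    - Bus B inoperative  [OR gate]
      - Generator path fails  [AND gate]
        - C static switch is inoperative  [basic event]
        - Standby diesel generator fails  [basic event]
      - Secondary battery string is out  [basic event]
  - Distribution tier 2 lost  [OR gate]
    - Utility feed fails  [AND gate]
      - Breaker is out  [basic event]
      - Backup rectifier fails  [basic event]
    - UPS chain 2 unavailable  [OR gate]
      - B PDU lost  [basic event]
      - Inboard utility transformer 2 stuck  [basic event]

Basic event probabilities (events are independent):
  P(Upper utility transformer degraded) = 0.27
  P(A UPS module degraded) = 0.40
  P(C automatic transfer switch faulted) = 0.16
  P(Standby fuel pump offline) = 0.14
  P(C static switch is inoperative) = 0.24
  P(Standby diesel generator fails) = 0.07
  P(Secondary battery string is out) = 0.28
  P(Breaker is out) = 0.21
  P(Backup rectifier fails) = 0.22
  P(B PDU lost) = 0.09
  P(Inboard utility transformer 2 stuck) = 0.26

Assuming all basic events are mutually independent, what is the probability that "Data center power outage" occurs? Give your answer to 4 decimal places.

P(UPS chain inoperative) [OR] = 1 − (1−0.27) × (1−0.40) × (1−0.16) = 0.632080
P(Distribution tier unavailable) [AND] = 0.632080 × 0.14 = 0.088491
P(Generator path fails) [AND] = 0.24 × 0.07 = 0.016800
P(Bus B inoperative) [OR] = 1 − (1−0.016800) × (1−0.28) = 0.292096
P(Bus A lost) [AND] = 0.088491 × 0.292096 = 0.025848
P(Utility feed fails) [AND] = 0.21 × 0.22 = 0.046200
P(UPS chain 2 unavailable) [OR] = 1 − (1−0.09) × (1−0.26) = 0.326600
P(Distribution tier 2 lost) [OR] = 1 − (1−0.046200) × (1−0.326600) = 0.357711
P(Data center power outage) [AND] = 0.025848 × 0.357711 = 0.009246
Rounded to 4 decimal places: P(Data center power outage) ≈ 0.0092.

0.0092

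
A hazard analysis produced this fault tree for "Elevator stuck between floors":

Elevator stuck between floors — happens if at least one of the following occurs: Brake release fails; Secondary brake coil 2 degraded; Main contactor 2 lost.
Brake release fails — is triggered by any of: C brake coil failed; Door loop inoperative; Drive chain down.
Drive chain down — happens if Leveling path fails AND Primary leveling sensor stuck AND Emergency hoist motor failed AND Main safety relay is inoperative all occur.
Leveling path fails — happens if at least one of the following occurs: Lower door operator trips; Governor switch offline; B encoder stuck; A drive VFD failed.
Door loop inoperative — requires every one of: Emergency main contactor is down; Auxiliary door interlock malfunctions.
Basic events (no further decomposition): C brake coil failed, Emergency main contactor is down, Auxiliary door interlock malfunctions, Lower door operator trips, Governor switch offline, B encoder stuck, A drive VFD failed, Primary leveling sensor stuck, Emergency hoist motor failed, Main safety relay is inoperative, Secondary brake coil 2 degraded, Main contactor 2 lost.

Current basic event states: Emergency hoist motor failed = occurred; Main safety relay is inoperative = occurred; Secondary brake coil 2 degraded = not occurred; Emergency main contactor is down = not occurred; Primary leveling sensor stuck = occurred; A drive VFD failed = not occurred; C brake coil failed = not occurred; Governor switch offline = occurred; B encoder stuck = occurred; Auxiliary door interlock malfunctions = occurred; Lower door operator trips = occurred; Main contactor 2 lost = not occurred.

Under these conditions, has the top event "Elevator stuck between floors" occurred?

Door loop inoperative [AND]: Emergency main contactor is down=not, Auxiliary door interlock malfunctions=occurs → not all inputs occur → does not occur.
Leveling path fails [OR]: Lower door operator trips=occurs, Governor switch offline=occurs, B encoder stuck=occurs, A drive VFD failed=not → at least one input occurs → occurs.
Drive chain down [AND]: Leveling path fails=occurs, Primary leveling sensor stuck=occurs, Emergency hoist motor failed=occurs, Main safety relay is inoperative=occurs → all inputs occur → occurs.
Brake release fails [OR]: C brake coil failed=not, Door loop inoperative=not, Drive chain down=occurs → at least one input occurs → occurs.
Elevator stuck between floors [OR]: Brake release fails=occurs, Secondary brake coil 2 degraded=not, Main contactor 2 lost=not → at least one input occurs → occurs.

Yes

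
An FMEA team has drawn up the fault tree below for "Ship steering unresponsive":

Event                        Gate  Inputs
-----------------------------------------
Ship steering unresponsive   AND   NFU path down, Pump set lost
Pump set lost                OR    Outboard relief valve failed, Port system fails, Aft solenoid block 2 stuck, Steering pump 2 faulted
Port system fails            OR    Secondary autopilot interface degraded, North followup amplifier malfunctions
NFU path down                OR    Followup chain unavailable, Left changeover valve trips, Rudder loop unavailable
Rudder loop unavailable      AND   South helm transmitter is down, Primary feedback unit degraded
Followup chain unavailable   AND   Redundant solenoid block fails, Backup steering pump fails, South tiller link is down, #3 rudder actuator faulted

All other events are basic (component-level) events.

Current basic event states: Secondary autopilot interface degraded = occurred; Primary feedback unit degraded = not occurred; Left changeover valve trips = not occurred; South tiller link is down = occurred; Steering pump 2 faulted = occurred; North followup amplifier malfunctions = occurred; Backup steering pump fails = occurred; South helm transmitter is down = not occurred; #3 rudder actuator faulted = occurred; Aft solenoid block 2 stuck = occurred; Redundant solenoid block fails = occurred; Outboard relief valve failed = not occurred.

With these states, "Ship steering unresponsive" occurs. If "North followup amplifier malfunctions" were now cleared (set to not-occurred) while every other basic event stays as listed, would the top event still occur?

Yes

Counterfactual: set "North followup amplifier malfunctions" to not occurred.
Followup chain unavailable [AND]: Redundant solenoid block fails=occurs, Backup steering pump fails=occurs, South tiller link is down=occurs, #3 rudder actuator faulted=occurs → all inputs occur → occurs.
Rudder loop unavailable [AND]: South helm transmitter is down=not, Primary feedback unit degraded=not → not all inputs occur → does not occur.
NFU path down [OR]: Followup chain unavailable=occurs, Left changeover valve trips=not, Rudder loop unavailable=not → at least one input occurs → occurs.
Port system fails [OR]: Secondary autopilot interface degraded=occurs, North followup amplifier malfunctions=not → at least one input occurs → occurs.
Pump set lost [OR]: Outboard relief valve failed=not, Port system fails=occurs, Aft solenoid block 2 stuck=occurs, Steering pump 2 faulted=occurs → at least one input occurs → occurs.
Ship steering unresponsive [AND]: NFU path down=occurs, Pump set lost=occurs → all inputs occur → occurs.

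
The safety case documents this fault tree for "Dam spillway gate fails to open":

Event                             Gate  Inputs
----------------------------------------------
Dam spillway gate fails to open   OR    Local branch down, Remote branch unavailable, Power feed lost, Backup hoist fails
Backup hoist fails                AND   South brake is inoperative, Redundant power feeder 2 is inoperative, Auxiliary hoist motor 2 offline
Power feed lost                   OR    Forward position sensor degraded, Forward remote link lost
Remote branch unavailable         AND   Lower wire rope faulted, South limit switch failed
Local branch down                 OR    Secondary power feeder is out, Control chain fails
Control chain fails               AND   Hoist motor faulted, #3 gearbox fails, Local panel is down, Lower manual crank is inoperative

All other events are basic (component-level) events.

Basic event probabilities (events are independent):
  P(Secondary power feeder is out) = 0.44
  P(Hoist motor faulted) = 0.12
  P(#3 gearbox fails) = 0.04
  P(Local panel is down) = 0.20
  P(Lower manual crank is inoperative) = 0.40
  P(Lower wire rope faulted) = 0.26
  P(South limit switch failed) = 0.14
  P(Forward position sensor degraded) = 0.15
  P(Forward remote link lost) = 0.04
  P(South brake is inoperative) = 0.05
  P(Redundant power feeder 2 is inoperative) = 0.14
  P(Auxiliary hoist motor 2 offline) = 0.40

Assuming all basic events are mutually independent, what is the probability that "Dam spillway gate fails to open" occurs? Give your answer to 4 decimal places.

0.5611

P(Control chain fails) [AND] = 0.12 × 0.04 × 0.20 × 0.40 = 0.000384
P(Local branch down) [OR] = 1 − (1−0.44) × (1−0.000384) = 0.440215
P(Remote branch unavailable) [AND] = 0.26 × 0.14 = 0.036400
P(Power feed lost) [OR] = 1 − (1−0.15) × (1−0.04) = 0.184000
P(Backup hoist fails) [AND] = 0.05 × 0.14 × 0.40 = 0.002800
P(Dam spillway gate fails to open) [OR] = 1 − (1−0.440215) × (1−0.036400) × (1−0.184000) × (1−0.002800) = 0.561075
Rounded to 4 decimal places: P(Dam spillway gate fails to open) ≈ 0.5611.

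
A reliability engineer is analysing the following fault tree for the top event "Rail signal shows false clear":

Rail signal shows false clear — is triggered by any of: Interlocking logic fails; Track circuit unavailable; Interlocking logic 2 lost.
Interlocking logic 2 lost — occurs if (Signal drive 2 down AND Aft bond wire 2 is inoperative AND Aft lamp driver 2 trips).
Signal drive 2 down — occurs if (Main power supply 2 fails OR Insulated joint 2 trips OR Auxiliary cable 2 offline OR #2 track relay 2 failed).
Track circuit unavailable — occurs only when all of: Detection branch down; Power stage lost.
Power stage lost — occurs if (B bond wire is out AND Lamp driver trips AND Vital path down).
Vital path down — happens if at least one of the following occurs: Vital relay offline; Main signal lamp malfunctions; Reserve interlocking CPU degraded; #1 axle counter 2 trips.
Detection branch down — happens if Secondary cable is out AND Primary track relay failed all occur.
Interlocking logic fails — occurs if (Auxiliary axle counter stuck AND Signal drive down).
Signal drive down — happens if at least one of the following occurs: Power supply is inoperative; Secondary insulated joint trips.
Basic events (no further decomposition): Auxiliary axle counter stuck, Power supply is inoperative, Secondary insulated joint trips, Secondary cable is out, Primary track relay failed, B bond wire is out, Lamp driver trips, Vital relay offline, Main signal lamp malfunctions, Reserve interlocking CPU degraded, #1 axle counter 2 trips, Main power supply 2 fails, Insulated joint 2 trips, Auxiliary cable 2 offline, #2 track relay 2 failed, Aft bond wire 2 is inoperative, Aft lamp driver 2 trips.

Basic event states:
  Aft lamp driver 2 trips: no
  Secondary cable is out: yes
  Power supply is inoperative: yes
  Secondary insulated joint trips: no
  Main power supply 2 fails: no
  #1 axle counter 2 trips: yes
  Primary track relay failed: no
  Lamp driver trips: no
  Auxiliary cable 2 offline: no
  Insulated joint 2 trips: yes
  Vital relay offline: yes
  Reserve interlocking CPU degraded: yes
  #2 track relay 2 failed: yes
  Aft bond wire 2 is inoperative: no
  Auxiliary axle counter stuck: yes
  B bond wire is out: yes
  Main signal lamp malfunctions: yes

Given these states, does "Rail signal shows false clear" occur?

Signal drive down [OR]: Power supply is inoperative=occurs, Secondary insulated joint trips=not → at least one input occurs → occurs.
Interlocking logic fails [AND]: Auxiliary axle counter stuck=occurs, Signal drive down=occurs → all inputs occur → occurs.
Detection branch down [AND]: Secondary cable is out=occurs, Primary track relay failed=not → not all inputs occur → does not occur.
Vital path down [OR]: Vital relay offline=occurs, Main signal lamp malfunctions=occurs, Reserve interlocking CPU degraded=occurs, #1 axle counter 2 trips=occurs → at least one input occurs → occurs.
Power stage lost [AND]: B bond wire is out=occurs, Lamp driver trips=not, Vital path down=occurs → not all inputs occur → does not occur.
Track circuit unavailable [AND]: Detection branch down=not, Power stage lost=not → not all inputs occur → does not occur.
Signal drive 2 down [OR]: Main power supply 2 fails=not, Insulated joint 2 trips=occurs, Auxiliary cable 2 offline=not, #2 track relay 2 failed=occurs → at least one input occurs → occurs.
Interlocking logic 2 lost [AND]: Signal drive 2 down=occurs, Aft bond wire 2 is inoperative=not, Aft lamp driver 2 trips=not → not all inputs occur → does not occur.
Rail signal shows false clear [OR]: Interlocking logic fails=occurs, Track circuit unavailable=not, Interlocking logic 2 lost=not → at least one input occurs → occurs.

Yes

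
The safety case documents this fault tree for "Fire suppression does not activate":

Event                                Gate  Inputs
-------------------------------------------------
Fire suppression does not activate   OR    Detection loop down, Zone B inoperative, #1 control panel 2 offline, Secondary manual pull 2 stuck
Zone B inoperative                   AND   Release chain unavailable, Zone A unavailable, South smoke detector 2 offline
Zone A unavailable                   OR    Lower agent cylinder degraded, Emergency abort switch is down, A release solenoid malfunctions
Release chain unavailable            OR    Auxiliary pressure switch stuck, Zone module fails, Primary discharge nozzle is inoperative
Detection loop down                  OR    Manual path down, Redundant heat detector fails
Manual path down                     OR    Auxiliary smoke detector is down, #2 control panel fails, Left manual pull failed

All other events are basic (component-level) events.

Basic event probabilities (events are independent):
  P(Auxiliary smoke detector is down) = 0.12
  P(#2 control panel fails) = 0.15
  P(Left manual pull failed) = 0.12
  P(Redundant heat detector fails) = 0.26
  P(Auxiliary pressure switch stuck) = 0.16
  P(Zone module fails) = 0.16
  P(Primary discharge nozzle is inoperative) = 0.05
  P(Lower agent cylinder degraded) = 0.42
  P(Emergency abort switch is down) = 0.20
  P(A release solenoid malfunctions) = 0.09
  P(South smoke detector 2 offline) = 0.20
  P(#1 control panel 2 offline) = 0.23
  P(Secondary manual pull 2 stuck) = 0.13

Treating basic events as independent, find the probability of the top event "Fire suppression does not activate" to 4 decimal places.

0.6861

P(Manual path down) [OR] = 1 − (1−0.12) × (1−0.15) × (1−0.12) = 0.341760
P(Detection loop down) [OR] = 1 − (1−0.341760) × (1−0.26) = 0.512902
P(Release chain unavailable) [OR] = 1 − (1−0.16) × (1−0.16) × (1−0.05) = 0.329680
P(Zone A unavailable) [OR] = 1 − (1−0.42) × (1−0.20) × (1−0.09) = 0.577760
P(Zone B inoperative) [AND] = 0.329680 × 0.577760 × 0.20 = 0.038095
P(Fire suppression does not activate) [OR] = 1 − (1−0.512902) × (1−0.038095) × (1−0.23) × (1−0.13) = 0.686124
Rounded to 4 decimal places: P(Fire suppression does not activate) ≈ 0.6861.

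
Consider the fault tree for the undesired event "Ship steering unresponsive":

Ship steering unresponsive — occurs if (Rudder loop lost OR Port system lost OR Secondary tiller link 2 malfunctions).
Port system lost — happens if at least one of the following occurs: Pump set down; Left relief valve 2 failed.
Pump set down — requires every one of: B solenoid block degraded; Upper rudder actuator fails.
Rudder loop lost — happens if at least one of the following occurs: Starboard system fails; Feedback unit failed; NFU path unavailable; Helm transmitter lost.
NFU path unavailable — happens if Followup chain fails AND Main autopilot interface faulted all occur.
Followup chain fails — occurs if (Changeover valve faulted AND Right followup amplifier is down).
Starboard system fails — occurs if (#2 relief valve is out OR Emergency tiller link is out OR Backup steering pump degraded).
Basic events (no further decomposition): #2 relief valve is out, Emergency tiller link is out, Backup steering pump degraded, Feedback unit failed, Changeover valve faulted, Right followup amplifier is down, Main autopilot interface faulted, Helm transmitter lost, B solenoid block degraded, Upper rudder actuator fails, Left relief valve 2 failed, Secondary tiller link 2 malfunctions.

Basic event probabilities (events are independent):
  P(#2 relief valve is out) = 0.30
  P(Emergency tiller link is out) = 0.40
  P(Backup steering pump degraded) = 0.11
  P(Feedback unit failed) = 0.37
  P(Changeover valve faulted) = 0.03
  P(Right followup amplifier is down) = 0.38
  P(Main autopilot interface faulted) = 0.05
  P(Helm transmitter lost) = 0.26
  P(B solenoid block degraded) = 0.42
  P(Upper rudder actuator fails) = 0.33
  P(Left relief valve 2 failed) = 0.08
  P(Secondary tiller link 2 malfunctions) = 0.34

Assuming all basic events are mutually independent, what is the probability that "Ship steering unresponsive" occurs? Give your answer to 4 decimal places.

0.9089

P(Starboard system fails) [OR] = 1 − (1−0.30) × (1−0.40) × (1−0.11) = 0.626200
P(Followup chain fails) [AND] = 0.03 × 0.38 = 0.011400
P(NFU path unavailable) [AND] = 0.011400 × 0.05 = 0.000570
P(Rudder loop lost) [OR] = 1 − (1−0.626200) × (1−0.37) × (1−0.000570) × (1−0.26) = 0.825834
P(Pump set down) [AND] = 0.42 × 0.33 = 0.138600
P(Port system lost) [OR] = 1 − (1−0.138600) × (1−0.08) = 0.207512
P(Ship steering unresponsive) [OR] = 1 − (1−0.825834) × (1−0.207512) × (1−0.34) = 0.908904
Rounded to 4 decimal places: P(Ship steering unresponsive) ≈ 0.9089.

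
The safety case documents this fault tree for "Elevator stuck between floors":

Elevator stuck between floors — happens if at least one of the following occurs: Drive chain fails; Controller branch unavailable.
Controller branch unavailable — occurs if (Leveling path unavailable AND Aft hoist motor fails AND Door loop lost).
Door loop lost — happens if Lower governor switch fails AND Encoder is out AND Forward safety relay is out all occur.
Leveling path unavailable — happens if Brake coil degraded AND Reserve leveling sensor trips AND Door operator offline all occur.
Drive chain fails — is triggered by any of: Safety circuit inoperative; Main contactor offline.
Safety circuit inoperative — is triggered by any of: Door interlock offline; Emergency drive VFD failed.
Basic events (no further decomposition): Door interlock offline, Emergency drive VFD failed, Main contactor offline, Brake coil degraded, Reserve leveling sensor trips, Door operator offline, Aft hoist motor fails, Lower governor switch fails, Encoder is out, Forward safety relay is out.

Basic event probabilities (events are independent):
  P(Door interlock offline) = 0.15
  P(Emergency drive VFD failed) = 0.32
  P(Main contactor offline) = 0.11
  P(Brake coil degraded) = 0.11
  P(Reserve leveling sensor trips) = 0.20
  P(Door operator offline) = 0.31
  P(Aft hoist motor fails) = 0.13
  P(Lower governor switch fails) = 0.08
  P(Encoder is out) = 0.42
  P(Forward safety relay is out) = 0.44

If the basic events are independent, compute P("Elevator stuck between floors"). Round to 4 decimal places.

P(Safety circuit inoperative) [OR] = 1 − (1−0.15) × (1−0.32) = 0.422000
P(Drive chain fails) [OR] = 1 − (1−0.422000) × (1−0.11) = 0.485580
P(Leveling path unavailable) [AND] = 0.11 × 0.20 × 0.31 = 0.006820
P(Door loop lost) [AND] = 0.08 × 0.42 × 0.44 = 0.014784
P(Controller branch unavailable) [AND] = 0.006820 × 0.13 × 0.014784 = 0.000013
P(Elevator stuck between floors) [OR] = 1 − (1−0.485580) × (1−0.000013) = 0.485587
Rounded to 4 decimal places: P(Elevator stuck between floors) ≈ 0.4856.

0.4856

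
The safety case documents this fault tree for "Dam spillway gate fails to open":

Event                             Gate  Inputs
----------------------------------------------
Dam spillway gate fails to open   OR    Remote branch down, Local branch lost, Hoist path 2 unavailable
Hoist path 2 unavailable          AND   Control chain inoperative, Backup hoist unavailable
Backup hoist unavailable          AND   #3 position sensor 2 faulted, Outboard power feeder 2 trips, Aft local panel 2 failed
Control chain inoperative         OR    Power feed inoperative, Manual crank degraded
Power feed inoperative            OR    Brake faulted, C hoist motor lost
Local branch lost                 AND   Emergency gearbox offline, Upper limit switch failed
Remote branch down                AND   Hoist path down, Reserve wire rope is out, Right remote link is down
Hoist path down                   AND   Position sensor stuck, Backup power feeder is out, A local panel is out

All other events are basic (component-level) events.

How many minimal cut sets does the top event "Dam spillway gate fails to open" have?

5

Hoist path down [AND]: one cut set from each child combined → 1 × 1 × 1 = 1 cut set(s).
Remote branch down [AND]: one cut set from each child combined → 1 × 1 × 1 = 1 cut set(s).
Local branch lost [AND]: one cut set from each child combined → 1 × 1 = 1 cut set(s).
Power feed inoperative [OR]: union of children's cut sets → 2 cut set(s).
Control chain inoperative [OR]: union of children's cut sets → 3 cut set(s).
Backup hoist unavailable [AND]: one cut set from each child combined → 1 × 1 × 1 = 1 cut set(s).
Hoist path 2 unavailable [AND]: one cut set from each child combined → 3 × 1 = 3 cut set(s).
Dam spillway gate fails to open [OR]: union of children's cut sets → 5 cut set(s).
Minimal cut sets: {A local panel is out, Backup power feeder is out, Position sensor stuck, Reserve wire rope is out, Right remote link is down}; {Emergency gearbox offline, Upper limit switch failed}; {#3 position sensor 2 faulted, Aft local panel 2 failed, Brake faulted, Outboard power feeder 2 trips}; {#3 position sensor 2 faulted, Aft local panel 2 failed, C hoist motor lost, Outboard power feeder 2 trips}; {#3 position sensor 2 faulted, Aft local panel 2 failed, Manual crank degraded, Outboard power feeder 2 trips}.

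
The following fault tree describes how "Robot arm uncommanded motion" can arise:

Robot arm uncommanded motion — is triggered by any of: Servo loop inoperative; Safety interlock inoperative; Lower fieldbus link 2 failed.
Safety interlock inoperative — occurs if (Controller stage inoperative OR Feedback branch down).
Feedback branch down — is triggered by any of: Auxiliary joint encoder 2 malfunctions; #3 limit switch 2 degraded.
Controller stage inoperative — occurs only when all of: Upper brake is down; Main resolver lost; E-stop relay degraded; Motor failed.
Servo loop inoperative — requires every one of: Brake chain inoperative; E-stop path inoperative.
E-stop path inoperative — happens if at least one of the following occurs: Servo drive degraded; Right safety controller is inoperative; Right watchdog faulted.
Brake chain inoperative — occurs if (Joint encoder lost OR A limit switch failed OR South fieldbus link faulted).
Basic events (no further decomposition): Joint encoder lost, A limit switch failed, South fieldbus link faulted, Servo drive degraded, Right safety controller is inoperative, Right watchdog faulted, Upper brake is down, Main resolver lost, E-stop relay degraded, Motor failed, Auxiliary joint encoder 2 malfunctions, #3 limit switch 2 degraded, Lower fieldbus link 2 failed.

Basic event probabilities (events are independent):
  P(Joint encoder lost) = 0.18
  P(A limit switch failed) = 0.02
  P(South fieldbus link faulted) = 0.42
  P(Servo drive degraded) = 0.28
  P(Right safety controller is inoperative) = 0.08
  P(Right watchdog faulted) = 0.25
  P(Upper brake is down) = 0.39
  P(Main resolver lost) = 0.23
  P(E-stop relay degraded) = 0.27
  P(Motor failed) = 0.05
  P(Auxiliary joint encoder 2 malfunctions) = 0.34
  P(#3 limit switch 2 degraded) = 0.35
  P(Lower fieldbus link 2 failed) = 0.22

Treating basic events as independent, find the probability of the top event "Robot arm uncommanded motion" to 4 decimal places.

P(Brake chain inoperative) [OR] = 1 − (1−0.18) × (1−0.02) × (1−0.42) = 0.533912
P(E-stop path inoperative) [OR] = 1 − (1−0.28) × (1−0.08) × (1−0.25) = 0.503200
P(Servo loop inoperative) [AND] = 0.533912 × 0.503200 = 0.268665
P(Controller stage inoperative) [AND] = 0.39 × 0.23 × 0.27 × 0.05 = 0.001211
P(Feedback branch down) [OR] = 1 − (1−0.34) × (1−0.35) = 0.571000
P(Safety interlock inoperative) [OR] = 1 − (1−0.001211) × (1−0.571000) = 0.571520
P(Robot arm uncommanded motion) [OR] = 1 − (1−0.268665) × (1−0.571520) × (1−0.22) = 0.755577
Rounded to 4 decimal places: P(Robot arm uncommanded motion) ≈ 0.7556.

0.7556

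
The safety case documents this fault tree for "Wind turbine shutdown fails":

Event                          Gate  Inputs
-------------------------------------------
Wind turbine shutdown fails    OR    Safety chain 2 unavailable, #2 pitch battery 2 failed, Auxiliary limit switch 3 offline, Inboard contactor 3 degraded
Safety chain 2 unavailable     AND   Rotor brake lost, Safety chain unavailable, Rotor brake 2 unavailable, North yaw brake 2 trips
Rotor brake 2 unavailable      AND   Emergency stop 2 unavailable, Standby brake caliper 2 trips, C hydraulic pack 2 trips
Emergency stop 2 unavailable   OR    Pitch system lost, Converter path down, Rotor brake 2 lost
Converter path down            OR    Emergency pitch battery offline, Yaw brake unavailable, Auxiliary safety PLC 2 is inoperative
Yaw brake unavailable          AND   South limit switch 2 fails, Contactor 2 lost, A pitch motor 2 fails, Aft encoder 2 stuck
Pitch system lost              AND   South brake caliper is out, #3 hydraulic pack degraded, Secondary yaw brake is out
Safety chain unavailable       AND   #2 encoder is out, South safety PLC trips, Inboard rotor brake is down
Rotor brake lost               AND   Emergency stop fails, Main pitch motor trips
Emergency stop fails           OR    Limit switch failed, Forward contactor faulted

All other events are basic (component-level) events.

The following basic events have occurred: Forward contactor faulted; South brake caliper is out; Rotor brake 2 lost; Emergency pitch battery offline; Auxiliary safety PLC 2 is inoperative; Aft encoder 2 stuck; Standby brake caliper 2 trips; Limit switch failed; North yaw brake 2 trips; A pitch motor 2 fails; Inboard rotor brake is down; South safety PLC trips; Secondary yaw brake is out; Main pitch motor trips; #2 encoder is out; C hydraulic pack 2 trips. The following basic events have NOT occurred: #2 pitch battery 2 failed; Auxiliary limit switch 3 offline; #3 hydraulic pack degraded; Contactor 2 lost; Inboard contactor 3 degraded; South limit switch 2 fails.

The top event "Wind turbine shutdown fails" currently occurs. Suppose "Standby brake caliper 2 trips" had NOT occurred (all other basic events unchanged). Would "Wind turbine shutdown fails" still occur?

No

Counterfactual: set "Standby brake caliper 2 trips" to not occurred.
Emergency stop fails [OR]: Limit switch failed=occurs, Forward contactor faulted=occurs → at least one input occurs → occurs.
Rotor brake lost [AND]: Emergency stop fails=occurs, Main pitch motor trips=occurs → all inputs occur → occurs.
Safety chain unavailable [AND]: #2 encoder is out=occurs, South safety PLC trips=occurs, Inboard rotor brake is down=occurs → all inputs occur → occurs.
Pitch system lost [AND]: South brake caliper is out=occurs, #3 hydraulic pack degraded=not, Secondary yaw brake is out=occurs → not all inputs occur → does not occur.
Yaw brake unavailable [AND]: South limit switch 2 fails=not, Contactor 2 lost=not, A pitch motor 2 fails=occurs, Aft encoder 2 stuck=occurs → not all inputs occur → does not occur.
Converter path down [OR]: Emergency pitch battery offline=occurs, Yaw brake unavailable=not, Auxiliary safety PLC 2 is inoperative=occurs → at least one input occurs → occurs.
Emergency stop 2 unavailable [OR]: Pitch system lost=not, Converter path down=occurs, Rotor brake 2 lost=occurs → at least one input occurs → occurs.
Rotor brake 2 unavailable [AND]: Emergency stop 2 unavailable=occurs, Standby brake caliper 2 trips=not, C hydraulic pack 2 trips=occurs → not all inputs occur → does not occur.
Safety chain 2 unavailable [AND]: Rotor brake lost=occurs, Safety chain unavailable=occurs, Rotor brake 2 unavailable=not, North yaw brake 2 trips=occurs → not all inputs occur → does not occur.
Wind turbine shutdown fails [OR]: Safety chain 2 unavailable=not, #2 pitch battery 2 failed=not, Auxiliary limit switch 3 offline=not, Inboard contactor 3 degraded=not → no input occurs → does not occur.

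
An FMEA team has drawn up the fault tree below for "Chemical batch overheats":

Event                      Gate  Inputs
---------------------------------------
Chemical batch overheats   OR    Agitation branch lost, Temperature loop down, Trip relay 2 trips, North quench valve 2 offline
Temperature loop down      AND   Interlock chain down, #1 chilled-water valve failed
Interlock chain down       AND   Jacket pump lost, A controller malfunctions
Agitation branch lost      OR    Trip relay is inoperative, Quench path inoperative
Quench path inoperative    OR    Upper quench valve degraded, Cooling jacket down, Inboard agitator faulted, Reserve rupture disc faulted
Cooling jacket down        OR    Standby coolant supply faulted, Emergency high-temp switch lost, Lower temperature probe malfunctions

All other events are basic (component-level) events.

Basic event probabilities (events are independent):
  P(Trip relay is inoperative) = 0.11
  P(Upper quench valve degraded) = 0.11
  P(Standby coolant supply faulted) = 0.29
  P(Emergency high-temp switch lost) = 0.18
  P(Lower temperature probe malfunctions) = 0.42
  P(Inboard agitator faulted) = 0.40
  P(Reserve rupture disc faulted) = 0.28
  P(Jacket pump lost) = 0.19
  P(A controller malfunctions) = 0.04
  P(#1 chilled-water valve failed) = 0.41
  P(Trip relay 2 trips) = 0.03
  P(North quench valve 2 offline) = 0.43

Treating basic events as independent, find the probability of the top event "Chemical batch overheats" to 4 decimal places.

P(Cooling jacket down) [OR] = 1 − (1−0.29) × (1−0.18) × (1−0.42) = 0.662324
P(Quench path inoperative) [OR] = 1 − (1−0.11) × (1−0.662324) × (1−0.40) × (1−0.28) = 0.870170
P(Agitation branch lost) [OR] = 1 − (1−0.11) × (1−0.870170) = 0.884451
P(Interlock chain down) [AND] = 0.19 × 0.04 = 0.007600
P(Temperature loop down) [AND] = 0.007600 × 0.41 = 0.003116
P(Chemical batch overheats) [OR] = 1 − (1−0.884451) × (1−0.003116) × (1−0.03) × (1−0.43) = 0.936312
Rounded to 4 decimal places: P(Chemical batch overheats) ≈ 0.9363.

0.9363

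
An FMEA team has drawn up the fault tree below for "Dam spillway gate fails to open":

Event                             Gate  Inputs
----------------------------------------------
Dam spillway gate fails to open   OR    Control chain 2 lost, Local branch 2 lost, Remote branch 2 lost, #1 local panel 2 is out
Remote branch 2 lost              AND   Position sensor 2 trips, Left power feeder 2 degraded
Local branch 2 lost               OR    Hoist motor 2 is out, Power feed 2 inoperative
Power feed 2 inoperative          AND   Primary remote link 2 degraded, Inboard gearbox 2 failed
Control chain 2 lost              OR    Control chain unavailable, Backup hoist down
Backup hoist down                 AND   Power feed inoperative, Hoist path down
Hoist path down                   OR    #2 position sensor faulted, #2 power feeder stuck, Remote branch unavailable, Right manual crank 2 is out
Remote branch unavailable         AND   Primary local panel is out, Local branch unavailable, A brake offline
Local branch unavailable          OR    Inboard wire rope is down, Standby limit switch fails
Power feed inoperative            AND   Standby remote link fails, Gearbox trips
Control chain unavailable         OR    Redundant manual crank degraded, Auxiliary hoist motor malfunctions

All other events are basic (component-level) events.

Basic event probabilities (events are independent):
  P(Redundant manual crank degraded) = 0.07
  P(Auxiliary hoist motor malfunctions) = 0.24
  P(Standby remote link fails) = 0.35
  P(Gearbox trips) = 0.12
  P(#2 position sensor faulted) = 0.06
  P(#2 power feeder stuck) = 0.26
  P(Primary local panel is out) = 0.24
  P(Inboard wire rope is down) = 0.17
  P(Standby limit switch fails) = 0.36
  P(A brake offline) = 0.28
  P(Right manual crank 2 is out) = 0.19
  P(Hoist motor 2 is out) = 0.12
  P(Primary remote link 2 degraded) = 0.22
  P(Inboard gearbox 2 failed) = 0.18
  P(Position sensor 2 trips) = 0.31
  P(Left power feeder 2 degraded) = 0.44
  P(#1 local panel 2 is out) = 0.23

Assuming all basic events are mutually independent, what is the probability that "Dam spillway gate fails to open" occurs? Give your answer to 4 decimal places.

0.6104

P(Control chain unavailable) [OR] = 1 − (1−0.07) × (1−0.24) = 0.293200
P(Power feed inoperative) [AND] = 0.35 × 0.12 = 0.042000
P(Local branch unavailable) [OR] = 1 − (1−0.17) × (1−0.36) = 0.468800
P(Remote branch unavailable) [AND] = 0.24 × 0.468800 × 0.28 = 0.031503
P(Hoist path down) [OR] = 1 − (1−0.06) × (1−0.26) × (1−0.031503) × (1−0.19) = 0.454314
P(Backup hoist down) [AND] = 0.042000 × 0.454314 = 0.019081
P(Control chain 2 lost) [OR] = 1 − (1−0.293200) × (1−0.019081) = 0.306686
P(Power feed 2 inoperative) [AND] = 0.22 × 0.18 = 0.039600
P(Local branch 2 lost) [OR] = 1 − (1−0.12) × (1−0.039600) = 0.154848
P(Remote branch 2 lost) [AND] = 0.31 × 0.44 = 0.136400
P(Dam spillway gate fails to open) [OR] = 1 − (1−0.306686) × (1−0.154848) × (1−0.136400) × (1−0.23) = 0.610356
Rounded to 4 decimal places: P(Dam spillway gate fails to open) ≈ 0.6104.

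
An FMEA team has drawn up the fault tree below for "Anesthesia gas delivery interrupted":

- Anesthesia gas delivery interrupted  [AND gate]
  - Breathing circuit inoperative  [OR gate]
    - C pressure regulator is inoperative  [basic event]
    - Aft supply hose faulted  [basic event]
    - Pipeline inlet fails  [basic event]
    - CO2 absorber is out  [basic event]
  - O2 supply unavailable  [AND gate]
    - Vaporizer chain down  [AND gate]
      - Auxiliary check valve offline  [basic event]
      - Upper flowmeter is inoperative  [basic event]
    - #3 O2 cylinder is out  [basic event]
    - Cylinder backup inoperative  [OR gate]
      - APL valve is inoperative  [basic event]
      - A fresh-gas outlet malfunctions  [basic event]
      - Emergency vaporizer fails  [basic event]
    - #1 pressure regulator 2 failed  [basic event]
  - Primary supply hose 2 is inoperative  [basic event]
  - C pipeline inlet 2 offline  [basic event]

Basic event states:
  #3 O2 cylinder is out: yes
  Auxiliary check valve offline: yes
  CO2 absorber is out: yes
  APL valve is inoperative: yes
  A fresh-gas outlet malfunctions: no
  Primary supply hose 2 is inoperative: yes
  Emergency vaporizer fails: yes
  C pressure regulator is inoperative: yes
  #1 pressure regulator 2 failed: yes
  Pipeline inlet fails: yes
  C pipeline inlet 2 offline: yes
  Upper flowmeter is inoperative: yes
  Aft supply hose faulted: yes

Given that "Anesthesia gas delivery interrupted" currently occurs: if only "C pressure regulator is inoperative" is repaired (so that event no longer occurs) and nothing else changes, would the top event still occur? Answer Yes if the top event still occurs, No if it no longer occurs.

Counterfactual: set "C pressure regulator is inoperative" to not occurred.
Breathing circuit inoperative [OR]: C pressure regulator is inoperative=not, Aft supply hose faulted=occurs, Pipeline inlet fails=occurs, CO2 absorber is out=occurs → at least one input occurs → occurs.
Vaporizer chain down [AND]: Auxiliary check valve offline=occurs, Upper flowmeter is inoperative=occurs → all inputs occur → occurs.
Cylinder backup inoperative [OR]: APL valve is inoperative=occurs, A fresh-gas outlet malfunctions=not, Emergency vaporizer fails=occurs → at least one input occurs → occurs.
O2 supply unavailable [AND]: Vaporizer chain down=occurs, #3 O2 cylinder is out=occurs, Cylinder backup inoperative=occurs, #1 pressure regulator 2 failed=occurs → all inputs occur → occurs.
Anesthesia gas delivery interrupted [AND]: Breathing circuit inoperative=occurs, O2 supply unavailable=occurs, Primary supply hose 2 is inoperative=occurs, C pipeline inlet 2 offline=occurs → all inputs occur → occurs.

Yes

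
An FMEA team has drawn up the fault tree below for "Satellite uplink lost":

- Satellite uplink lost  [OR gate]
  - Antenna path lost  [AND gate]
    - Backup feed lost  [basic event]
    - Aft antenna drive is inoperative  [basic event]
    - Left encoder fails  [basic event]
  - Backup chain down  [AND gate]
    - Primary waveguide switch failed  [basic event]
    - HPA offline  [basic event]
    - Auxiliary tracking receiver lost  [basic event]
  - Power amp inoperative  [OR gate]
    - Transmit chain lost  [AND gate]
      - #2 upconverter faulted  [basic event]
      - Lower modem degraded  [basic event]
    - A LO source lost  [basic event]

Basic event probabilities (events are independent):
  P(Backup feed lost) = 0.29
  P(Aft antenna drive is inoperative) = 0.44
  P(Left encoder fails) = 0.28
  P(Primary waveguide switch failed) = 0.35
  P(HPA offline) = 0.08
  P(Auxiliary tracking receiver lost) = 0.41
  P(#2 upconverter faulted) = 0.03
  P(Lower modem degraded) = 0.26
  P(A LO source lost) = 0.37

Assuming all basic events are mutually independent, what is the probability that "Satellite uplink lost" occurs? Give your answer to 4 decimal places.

P(Antenna path lost) [AND] = 0.29 × 0.44 × 0.28 = 0.035728
P(Backup chain down) [AND] = 0.35 × 0.08 × 0.41 = 0.011480
P(Transmit chain lost) [AND] = 0.03 × 0.26 = 0.007800
P(Power amp inoperative) [OR] = 1 − (1−0.007800) × (1−0.37) = 0.374914
P(Satellite uplink lost) [OR] = 1 − (1−0.035728) × (1−0.011480) × (1−0.374914) = 0.404167
Rounded to 4 decimal places: P(Satellite uplink lost) ≈ 0.4042.

0.4042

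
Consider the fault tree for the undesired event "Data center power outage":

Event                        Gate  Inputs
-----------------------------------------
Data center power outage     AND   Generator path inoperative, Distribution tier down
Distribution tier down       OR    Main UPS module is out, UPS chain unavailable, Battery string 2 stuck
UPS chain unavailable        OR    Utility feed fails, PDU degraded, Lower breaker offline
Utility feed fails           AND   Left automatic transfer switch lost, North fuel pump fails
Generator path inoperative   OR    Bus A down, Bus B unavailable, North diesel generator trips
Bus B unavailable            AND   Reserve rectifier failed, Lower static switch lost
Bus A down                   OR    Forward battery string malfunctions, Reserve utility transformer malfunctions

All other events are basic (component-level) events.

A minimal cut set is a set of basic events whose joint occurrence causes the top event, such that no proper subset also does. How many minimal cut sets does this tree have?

Bus A down [OR]: union of children's cut sets → 2 cut set(s).
Bus B unavailable [AND]: one cut set from each child combined → 1 × 1 = 1 cut set(s).
Generator path inoperative [OR]: union of children's cut sets → 4 cut set(s).
Utility feed fails [AND]: one cut set from each child combined → 1 × 1 = 1 cut set(s).
UPS chain unavailable [OR]: union of children's cut sets → 3 cut set(s).
Distribution tier down [OR]: union of children's cut sets → 5 cut set(s).
Data center power outage [AND]: one cut set from each child combined → 4 × 5 = 20 cut set(s).

20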